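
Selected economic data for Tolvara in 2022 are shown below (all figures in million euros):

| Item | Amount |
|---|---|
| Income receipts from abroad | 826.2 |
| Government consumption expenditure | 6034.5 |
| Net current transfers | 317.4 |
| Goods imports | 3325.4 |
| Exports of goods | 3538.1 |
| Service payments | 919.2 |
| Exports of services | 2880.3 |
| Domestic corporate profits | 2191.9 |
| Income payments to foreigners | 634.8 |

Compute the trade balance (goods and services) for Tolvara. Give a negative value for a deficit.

2173.8

Goods balance = 3538.1 - 3325.4 = 212.7
Services balance = 2880.3 - 919.2 = 1961.1
Trade balance (goods + services) = 212.7 + 1961.1 = 2173.8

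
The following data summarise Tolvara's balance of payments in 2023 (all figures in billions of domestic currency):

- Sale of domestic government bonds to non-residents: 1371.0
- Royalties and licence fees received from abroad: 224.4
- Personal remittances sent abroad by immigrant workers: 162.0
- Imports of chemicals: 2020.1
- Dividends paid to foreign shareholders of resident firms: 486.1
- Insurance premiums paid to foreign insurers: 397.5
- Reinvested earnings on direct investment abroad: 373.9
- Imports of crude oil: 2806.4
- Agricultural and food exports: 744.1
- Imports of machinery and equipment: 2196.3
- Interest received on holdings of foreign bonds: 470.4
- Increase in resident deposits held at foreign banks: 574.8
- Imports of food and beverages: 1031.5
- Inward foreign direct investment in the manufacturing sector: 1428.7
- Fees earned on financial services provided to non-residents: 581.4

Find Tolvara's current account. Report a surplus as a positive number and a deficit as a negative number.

-6705.7

Goods: -1031.5 - 2806.4 - 2020.1 - 2196.3 + 744.1 = -7310.2
Services: -397.5 + 224.4 + 581.4 = 408.3
Primary income: 470.4 + 373.9 - 486.1 = 358.2
Secondary income: -162.0
Current account = (-7310.2) + 408.3 + 358.2 + (-162.0) = -6705.7
(Excluded from the current account — financial account: sale of domestic government bonds to non-residents 1371.0, increase in resident deposits held at foreign banks 574.8, inward foreign direct investment in the manufacturing sector 1428.7.)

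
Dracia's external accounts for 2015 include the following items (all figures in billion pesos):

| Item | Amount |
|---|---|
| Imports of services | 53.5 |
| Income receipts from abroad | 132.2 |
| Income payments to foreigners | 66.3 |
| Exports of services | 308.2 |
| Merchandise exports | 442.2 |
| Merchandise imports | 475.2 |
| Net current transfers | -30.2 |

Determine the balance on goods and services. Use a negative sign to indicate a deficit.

Goods balance = 442.2 - 475.2 = -33.0
Services balance = 308.2 - 53.5 = 254.7
Trade balance (goods + services) = -33.0 + 254.7 = 221.7

221.7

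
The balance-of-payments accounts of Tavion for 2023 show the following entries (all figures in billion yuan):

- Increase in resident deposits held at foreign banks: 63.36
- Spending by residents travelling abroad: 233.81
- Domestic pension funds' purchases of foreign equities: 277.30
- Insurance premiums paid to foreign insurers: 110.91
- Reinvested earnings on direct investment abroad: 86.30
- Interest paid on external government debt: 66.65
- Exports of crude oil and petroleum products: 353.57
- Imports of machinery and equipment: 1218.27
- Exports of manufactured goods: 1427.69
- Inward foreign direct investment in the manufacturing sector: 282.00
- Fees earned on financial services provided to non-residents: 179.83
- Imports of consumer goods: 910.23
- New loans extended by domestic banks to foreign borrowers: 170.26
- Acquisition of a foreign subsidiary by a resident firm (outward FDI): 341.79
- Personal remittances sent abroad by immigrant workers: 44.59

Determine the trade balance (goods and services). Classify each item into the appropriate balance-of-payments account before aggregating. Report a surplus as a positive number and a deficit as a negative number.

-512.13

Goods: 1427.69 - 1218.27 - 910.23 + 353.57 = -347.24
Services: -233.81 - 110.91 + 179.83 = -164.89
Trade balance = -347.24 + (-164.89) = -512.13
(Excluded from the trade balance — financial account: increase in resident deposits held at foreign banks 63.36, domestic pension funds' purchases of foreign equities 277.30, inward foreign direct investment in the manufacturing sector 282.00, new loans extended by domestic banks to foreign borrowers 170.26, acquisition of a foreign subsidiary by a resident firm (outward FDI) 341.79; primary income: reinvested earnings on direct investment abroad 86.30, interest paid on external government debt 66.65; secondary income: personal remittances sent abroad by immigrant workers 44.59.)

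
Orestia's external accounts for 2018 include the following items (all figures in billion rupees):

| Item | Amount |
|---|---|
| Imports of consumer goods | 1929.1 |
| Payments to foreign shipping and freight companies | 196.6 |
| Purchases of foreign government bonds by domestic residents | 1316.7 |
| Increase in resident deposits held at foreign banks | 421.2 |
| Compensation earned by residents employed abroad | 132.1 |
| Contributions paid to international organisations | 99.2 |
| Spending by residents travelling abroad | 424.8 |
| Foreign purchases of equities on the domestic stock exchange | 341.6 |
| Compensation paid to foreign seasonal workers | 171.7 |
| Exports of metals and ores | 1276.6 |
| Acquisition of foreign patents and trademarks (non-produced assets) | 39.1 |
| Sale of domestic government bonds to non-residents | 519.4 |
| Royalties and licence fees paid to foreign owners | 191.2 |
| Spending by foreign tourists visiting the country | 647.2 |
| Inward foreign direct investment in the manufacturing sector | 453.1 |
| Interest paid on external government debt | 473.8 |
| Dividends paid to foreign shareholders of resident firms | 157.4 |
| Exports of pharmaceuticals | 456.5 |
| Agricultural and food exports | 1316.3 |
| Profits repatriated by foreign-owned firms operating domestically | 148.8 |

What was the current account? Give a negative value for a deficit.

Goods: 456.5 + 1316.3 + 1276.6 - 1929.1 = 1120.3
Services: 647.2 - 196.6 - 191.2 - 424.8 = -165.4
Primary income: -157.4 - 473.8 + 132.1 - 171.7 - 148.8 = -819.6
Secondary income: -99.2
Current account = 1120.3 + (-165.4) + (-819.6) + (-99.2) = 36.1
(Excluded from the current account — financial account: purchases of foreign government bonds by domestic residents 1316.7, increase in resident deposits held at foreign banks 421.2, foreign purchases of equities on the domestic stock exchange 341.6, sale of domestic government bonds to non-residents 519.4, inward foreign direct investment in the manufacturing sector 453.1; capital account: acquisition of foreign patents and trademarks (non-produced assets) 39.1.)

36.1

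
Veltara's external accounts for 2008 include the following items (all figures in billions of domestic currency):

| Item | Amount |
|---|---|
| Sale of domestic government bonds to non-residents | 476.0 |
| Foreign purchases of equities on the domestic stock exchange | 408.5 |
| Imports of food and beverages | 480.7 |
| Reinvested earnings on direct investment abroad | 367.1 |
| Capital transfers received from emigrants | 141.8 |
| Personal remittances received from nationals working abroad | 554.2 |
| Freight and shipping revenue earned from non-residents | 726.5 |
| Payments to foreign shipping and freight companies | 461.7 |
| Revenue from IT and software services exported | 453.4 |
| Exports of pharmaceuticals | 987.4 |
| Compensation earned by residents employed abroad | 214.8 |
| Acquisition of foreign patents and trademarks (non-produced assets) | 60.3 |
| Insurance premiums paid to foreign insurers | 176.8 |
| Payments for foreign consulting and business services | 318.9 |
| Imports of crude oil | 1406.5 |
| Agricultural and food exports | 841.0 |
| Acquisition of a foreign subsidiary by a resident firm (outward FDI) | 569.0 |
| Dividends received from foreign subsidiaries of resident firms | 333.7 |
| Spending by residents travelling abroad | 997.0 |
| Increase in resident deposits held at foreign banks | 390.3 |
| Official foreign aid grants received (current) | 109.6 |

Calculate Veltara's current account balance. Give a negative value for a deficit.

746.1

Goods: 987.4 - 1406.5 - 480.7 + 841.0 = -58.8
Services: 453.4 + 726.5 - 318.9 - 176.8 - 461.7 - 997.0 = -774.5
Primary income: 333.7 + 214.8 + 367.1 = 915.6
Secondary income: 109.6 + 554.2 = 663.8
Current account = (-58.8) + (-774.5) + 915.6 + 663.8 = 746.1
(Excluded from the current account — financial account: sale of domestic government bonds to non-residents 476.0, foreign purchases of equities on the domestic stock exchange 408.5, acquisition of a foreign subsidiary by a resident firm (outward FDI) 569.0, increase in resident deposits held at foreign banks 390.3; capital account: capital transfers received from emigrants 141.8, acquisition of foreign patents and trademarks (non-produced assets) 60.3.)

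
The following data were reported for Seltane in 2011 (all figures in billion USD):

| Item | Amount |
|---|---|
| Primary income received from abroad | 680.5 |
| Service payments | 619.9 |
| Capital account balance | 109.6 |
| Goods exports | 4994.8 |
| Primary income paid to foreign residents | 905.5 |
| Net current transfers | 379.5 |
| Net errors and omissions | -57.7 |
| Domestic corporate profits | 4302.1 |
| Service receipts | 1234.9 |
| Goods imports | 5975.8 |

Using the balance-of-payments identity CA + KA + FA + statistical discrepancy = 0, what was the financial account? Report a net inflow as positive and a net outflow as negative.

Goods balance = 4994.8 - 5975.8 = -981.0
Services balance = 1234.9 - 619.9 = 615.0
Trade balance (goods + services) = -981.0 + 615.0 = -366.0
Net primary income = 680.5 - 905.5 = -225.0
Net secondary income = 379.5
Current account = -366.0 + (-225.0) + 379.5 = -211.5
Financial account = -(-211.5 + 109.6 + (-57.7)) = 159.6

159.6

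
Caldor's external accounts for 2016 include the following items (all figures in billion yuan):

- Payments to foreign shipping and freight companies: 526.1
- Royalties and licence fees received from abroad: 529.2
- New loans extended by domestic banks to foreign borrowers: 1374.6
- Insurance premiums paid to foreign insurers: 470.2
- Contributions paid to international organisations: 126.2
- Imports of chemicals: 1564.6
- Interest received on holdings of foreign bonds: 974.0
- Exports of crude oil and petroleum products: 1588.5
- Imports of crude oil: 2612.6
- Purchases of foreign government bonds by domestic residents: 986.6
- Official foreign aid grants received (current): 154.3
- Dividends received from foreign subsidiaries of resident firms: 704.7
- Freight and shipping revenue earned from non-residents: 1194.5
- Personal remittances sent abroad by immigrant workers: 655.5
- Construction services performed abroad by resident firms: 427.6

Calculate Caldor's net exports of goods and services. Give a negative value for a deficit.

Goods: -2612.6 + 1588.5 - 1564.6 = -2588.7
Services: 427.6 + 529.2 + 1194.5 - 526.1 - 470.2 = 1155.0
Trade balance = -2588.7 + 1155.0 = -1433.7
(Excluded from the trade balance — financial account: new loans extended by domestic banks to foreign borrowers 1374.6, purchases of foreign government bonds by domestic residents 986.6; secondary income: contributions paid to international organisations 126.2, official foreign aid grants received (current) 154.3, personal remittances sent abroad by immigrant workers 655.5; primary income: interest received on holdings of foreign bonds 974.0, dividends received from foreign subsidiaries of resident firms 704.7.)

-1433.7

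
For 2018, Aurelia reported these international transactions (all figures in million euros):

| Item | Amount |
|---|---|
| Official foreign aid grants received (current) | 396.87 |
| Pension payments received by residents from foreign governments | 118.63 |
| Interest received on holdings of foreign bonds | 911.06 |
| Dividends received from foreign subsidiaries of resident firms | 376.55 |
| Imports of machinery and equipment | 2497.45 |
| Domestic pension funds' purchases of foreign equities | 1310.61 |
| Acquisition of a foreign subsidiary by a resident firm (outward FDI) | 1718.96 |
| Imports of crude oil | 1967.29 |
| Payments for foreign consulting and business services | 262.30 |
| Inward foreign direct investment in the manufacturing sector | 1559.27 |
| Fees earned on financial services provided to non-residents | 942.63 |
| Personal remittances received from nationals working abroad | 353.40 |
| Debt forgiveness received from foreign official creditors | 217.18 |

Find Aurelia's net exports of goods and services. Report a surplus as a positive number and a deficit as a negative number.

Goods: -1967.29 - 2497.45 = -4464.74
Services: 942.63 - 262.30 = 680.33
Trade balance = -4464.74 + 680.33 = -3784.41
(Excluded from the trade balance — secondary income: official foreign aid grants received (current) 396.87, pension payments received by residents from foreign governments 118.63, personal remittances received from nationals working abroad 353.40; primary income: interest received on holdings of foreign bonds 911.06, dividends received from foreign subsidiaries of resident firms 376.55; financial account: domestic pension funds' purchases of foreign equities 1310.61, acquisition of a foreign subsidiary by a resident firm (outward FDI) 1718.96, inward foreign direct investment in the manufacturing sector 1559.27; capital account: debt forgiveness received from foreign official creditors 217.18.)

-3784.41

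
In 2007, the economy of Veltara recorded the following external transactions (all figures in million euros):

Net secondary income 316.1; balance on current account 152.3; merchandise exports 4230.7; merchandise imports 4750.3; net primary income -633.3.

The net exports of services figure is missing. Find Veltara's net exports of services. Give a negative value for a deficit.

989.1

Current account = goods balance + services balance + net primary income + net secondary income
Sum of the known components = -836.8
Net exports of services = CA - (known components) = 152.3 - (-836.8) = 989.1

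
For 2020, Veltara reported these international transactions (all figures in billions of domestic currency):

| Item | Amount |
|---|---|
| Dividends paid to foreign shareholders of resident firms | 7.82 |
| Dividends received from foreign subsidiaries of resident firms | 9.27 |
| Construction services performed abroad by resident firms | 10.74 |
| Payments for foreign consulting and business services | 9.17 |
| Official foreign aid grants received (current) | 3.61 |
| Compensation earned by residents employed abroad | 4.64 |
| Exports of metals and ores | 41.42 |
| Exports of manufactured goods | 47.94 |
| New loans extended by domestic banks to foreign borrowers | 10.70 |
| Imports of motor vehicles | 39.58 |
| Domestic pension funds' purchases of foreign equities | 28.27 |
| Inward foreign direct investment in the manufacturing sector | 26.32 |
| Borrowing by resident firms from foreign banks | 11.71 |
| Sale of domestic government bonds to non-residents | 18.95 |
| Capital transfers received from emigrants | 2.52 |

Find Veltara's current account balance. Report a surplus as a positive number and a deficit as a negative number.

61.05

Goods: -39.58 + 47.94 + 41.42 = 49.78
Services: 10.74 - 9.17 = 1.57
Primary income: -7.82 + 9.27 + 4.64 = 6.09
Secondary income: 3.61
Current account = 49.78 + 1.57 + 6.09 + 3.61 = 61.05
(Excluded from the current account — financial account: new loans extended by domestic banks to foreign borrowers 10.70, domestic pension funds' purchases of foreign equities 28.27, inward foreign direct investment in the manufacturing sector 26.32, borrowing by resident firms from foreign banks 11.71, sale of domestic government bonds to non-residents 18.95; capital account: capital transfers received from emigrants 2.52.)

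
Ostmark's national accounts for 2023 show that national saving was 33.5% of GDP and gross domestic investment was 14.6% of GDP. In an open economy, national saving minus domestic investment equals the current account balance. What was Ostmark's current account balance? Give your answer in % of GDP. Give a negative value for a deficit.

18.9

S - I = CA (net lending to the rest of the world).
CA = S - I = 33.5 - 14.6 = 18.9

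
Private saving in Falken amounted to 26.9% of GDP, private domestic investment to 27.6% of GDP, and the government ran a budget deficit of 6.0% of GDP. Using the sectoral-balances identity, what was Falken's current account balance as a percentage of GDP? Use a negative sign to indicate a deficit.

-6.7

By the sectoral-balances identity, CA = (S_private - I) + (T - G).
Private balance = 26.9 - 27.6 = -0.7
Government balance (T - G) = -6.0
CA = -0.7 + (-6.0) = -6.7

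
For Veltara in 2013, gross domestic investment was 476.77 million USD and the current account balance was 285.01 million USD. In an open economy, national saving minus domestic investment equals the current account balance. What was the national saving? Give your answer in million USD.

761.78

S - I = CA (net lending to the rest of the world).
S = I + CA = 476.77 + 285.01 = 761.78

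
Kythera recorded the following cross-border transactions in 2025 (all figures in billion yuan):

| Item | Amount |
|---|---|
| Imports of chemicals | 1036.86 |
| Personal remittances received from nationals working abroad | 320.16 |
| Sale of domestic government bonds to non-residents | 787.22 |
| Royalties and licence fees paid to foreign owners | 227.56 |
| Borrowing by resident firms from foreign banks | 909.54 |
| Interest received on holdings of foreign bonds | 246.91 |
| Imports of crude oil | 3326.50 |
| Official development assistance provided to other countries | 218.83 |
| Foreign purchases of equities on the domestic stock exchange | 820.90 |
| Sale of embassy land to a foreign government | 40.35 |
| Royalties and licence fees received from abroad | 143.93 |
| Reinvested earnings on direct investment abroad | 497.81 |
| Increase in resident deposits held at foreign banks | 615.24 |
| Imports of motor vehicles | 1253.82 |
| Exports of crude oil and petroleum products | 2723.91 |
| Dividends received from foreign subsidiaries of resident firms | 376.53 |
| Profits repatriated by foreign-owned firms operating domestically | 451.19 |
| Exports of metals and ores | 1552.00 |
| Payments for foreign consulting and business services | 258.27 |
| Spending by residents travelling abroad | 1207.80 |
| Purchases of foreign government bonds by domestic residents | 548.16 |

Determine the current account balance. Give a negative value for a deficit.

-2119.58

Goods: -1253.82 + 2723.91 - 1036.86 - 3326.50 + 1552.00 = -1341.27
Services: -227.56 - 1207.80 + 143.93 - 258.27 = -1549.70
Primary income: -451.19 + 376.53 + 246.91 + 497.81 = 670.06
Secondary income: -218.83 + 320.16 = 101.33
Current account = (-1341.27) + (-1549.70) + 670.06 + 101.33 = -2119.58
(Excluded from the current account — financial account: sale of domestic government bonds to non-residents 787.22, borrowing by resident firms from foreign banks 909.54, foreign purchases of equities on the domestic stock exchange 820.90, increase in resident deposits held at foreign banks 615.24, purchases of foreign government bonds by domestic residents 548.16; capital account: sale of embassy land to a foreign government 40.35.)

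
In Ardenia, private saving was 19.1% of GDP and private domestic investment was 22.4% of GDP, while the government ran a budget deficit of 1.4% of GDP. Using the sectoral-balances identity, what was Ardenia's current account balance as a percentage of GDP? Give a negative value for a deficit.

By the sectoral-balances identity, CA = (S_private - I) + (T - G).
Private balance = 19.1 - 22.4 = -3.3
Government balance (T - G) = -1.4
CA = -3.3 + (-1.4) = -4.7

-4.7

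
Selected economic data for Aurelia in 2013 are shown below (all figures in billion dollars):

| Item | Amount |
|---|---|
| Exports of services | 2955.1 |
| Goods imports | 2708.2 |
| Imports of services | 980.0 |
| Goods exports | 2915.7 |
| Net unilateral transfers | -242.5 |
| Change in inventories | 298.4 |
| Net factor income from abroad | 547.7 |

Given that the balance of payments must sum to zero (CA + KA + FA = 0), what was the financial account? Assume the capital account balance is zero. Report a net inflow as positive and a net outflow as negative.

Goods balance = 2915.7 - 2708.2 = 207.5
Services balance = 2955.1 - 980.0 = 1975.1
Trade balance (goods + services) = 207.5 + 1975.1 = 2182.6
Net primary income = 547.7
Net secondary income = -242.5
Current account = 2182.6 + 547.7 + (-242.5) = 2487.8
Financial account = -(2487.8) = -2487.8

-2487.8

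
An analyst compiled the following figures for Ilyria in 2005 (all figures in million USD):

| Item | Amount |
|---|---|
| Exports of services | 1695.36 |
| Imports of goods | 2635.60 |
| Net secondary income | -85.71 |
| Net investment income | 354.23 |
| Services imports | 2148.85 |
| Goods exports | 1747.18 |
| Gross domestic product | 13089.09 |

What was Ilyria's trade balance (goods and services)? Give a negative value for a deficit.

-1341.91

Goods balance = 1747.18 - 2635.60 = -888.42
Services balance = 1695.36 - 2148.85 = -453.49
Trade balance (goods + services) = -888.42 + (-453.49) = -1341.91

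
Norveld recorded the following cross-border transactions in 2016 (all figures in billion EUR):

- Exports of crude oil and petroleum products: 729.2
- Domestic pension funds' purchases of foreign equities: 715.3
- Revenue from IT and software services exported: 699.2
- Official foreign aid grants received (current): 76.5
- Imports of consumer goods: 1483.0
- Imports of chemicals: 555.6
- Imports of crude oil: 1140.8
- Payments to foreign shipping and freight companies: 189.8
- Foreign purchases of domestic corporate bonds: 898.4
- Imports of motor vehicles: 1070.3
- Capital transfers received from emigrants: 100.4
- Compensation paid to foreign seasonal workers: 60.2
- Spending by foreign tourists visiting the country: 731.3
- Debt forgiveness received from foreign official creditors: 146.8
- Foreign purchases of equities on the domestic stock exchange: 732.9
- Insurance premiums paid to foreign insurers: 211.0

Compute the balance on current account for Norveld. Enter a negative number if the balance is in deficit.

-2474.5

Goods: -1483.0 - 1140.8 + 729.2 - 1070.3 - 555.6 = -3520.5
Services: 731.3 + 699.2 - 189.8 - 211.0 = 1029.7
Primary income: -60.2
Secondary income: 76.5
Current account = (-3520.5) + 1029.7 + (-60.2) + 76.5 = -2474.5
(Excluded from the current account — financial account: domestic pension funds' purchases of foreign equities 715.3, foreign purchases of domestic corporate bonds 898.4, foreign purchases of equities on the domestic stock exchange 732.9; capital account: capital transfers received from emigrants 100.4, debt forgiveness received from foreign official creditors 146.8.)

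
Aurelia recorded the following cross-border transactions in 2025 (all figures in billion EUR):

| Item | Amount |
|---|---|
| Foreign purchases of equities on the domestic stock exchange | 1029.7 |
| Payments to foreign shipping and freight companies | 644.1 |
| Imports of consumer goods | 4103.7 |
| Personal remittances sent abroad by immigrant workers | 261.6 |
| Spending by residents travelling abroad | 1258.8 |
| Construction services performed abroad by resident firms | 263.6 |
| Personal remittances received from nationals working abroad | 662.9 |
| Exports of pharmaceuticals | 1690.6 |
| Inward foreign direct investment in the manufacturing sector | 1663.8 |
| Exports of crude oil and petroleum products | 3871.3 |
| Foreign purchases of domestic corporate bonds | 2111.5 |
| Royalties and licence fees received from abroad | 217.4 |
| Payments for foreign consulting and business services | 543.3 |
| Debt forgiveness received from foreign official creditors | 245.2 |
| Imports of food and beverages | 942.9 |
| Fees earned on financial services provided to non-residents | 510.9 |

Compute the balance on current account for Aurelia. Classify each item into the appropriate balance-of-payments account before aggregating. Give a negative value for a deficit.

Goods: -4103.7 + 1690.6 - 942.9 + 3871.3 = 515.3
Services: -543.3 + 263.6 + 217.4 - 644.1 + 510.9 - 1258.8 = -1454.3
Secondary income: -261.6 + 662.9 = 401.3
Current account = 515.3 + (-1454.3) + 401.3 = -537.7
(Excluded from the current account — financial account: foreign purchases of equities on the domestic stock exchange 1029.7, inward foreign direct investment in the manufacturing sector 1663.8, foreign purchases of domestic corporate bonds 2111.5; capital account: debt forgiveness received from foreign official creditors 245.2.)

-537.7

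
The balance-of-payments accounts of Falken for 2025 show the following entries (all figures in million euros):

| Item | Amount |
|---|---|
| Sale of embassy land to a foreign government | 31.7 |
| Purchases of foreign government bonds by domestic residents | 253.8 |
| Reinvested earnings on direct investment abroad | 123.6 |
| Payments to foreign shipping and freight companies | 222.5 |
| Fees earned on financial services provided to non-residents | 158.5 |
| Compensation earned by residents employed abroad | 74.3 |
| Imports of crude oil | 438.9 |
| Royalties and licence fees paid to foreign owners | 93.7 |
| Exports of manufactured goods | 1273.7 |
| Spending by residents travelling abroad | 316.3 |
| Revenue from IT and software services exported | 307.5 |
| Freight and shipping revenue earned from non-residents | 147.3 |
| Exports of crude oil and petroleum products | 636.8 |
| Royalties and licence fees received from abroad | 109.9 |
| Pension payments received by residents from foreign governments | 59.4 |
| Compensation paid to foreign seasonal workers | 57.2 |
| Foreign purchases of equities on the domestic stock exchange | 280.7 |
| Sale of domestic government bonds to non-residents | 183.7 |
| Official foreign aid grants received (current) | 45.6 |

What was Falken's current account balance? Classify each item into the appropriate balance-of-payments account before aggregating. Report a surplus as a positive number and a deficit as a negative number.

Goods: 1273.7 + 636.8 - 438.9 = 1471.6
Services: 158.5 - 93.7 + 307.5 + 109.9 + 147.3 - 222.5 - 316.3 = 90.7
Primary income: 74.3 - 57.2 + 123.6 = 140.7
Secondary income: 59.4 + 45.6 = 105.0
Current account = 1471.6 + 90.7 + 140.7 + 105.0 = 1808.0
(Excluded from the current account — capital account: sale of embassy land to a foreign government 31.7; financial account: purchases of foreign government bonds by domestic residents 253.8, foreign purchases of equities on the domestic stock exchange 280.7, sale of domestic government bonds to non-residents 183.7.)

1808.0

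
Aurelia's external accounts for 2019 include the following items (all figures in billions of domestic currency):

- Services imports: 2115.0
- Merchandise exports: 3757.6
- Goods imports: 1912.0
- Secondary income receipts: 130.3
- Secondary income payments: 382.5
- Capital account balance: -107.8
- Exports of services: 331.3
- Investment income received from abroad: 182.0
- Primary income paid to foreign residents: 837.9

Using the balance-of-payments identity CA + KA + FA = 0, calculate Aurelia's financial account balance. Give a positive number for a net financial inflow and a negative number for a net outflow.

Goods balance = 3757.6 - 1912.0 = 1845.6
Services balance = 331.3 - 2115.0 = -1783.7
Trade balance (goods + services) = 1845.6 + (-1783.7) = 61.9
Net primary income = 182.0 - 837.9 = -655.9
Net secondary income = 130.3 - 382.5 = -252.2
Current account = 61.9 + (-655.9) + (-252.2) = -846.2
Financial account = -(-846.2 + (-107.8)) = 954.0

954.0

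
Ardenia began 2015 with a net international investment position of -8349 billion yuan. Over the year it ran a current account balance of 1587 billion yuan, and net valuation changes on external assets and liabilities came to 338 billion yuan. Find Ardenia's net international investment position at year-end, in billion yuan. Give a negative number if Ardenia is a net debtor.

Change in NIIP = current account + net valuation change = 1587 + 338 = 1925
End-of-year NIIP = -8349 + 1925 = -6424

-6424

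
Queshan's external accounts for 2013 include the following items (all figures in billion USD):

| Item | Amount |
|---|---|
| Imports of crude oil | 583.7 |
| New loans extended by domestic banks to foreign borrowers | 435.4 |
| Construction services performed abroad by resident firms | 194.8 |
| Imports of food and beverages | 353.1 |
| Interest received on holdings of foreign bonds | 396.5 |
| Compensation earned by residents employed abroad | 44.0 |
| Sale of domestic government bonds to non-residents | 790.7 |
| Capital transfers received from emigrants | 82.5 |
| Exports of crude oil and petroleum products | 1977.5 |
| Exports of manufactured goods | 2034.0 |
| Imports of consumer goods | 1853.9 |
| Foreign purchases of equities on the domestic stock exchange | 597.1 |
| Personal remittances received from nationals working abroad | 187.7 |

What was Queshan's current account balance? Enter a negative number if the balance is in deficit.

Goods: 1977.5 + 2034.0 - 1853.9 - 353.1 - 583.7 = 1220.8
Services: 194.8
Primary income: 396.5 + 44.0 = 440.5
Secondary income: 187.7
Current account = 1220.8 + 194.8 + 440.5 + 187.7 = 2043.8
(Excluded from the current account — financial account: new loans extended by domestic banks to foreign borrowers 435.4, sale of domestic government bonds to non-residents 790.7, foreign purchases of equities on the domestic stock exchange 597.1; capital account: capital transfers received from emigrants 82.5.)

2043.8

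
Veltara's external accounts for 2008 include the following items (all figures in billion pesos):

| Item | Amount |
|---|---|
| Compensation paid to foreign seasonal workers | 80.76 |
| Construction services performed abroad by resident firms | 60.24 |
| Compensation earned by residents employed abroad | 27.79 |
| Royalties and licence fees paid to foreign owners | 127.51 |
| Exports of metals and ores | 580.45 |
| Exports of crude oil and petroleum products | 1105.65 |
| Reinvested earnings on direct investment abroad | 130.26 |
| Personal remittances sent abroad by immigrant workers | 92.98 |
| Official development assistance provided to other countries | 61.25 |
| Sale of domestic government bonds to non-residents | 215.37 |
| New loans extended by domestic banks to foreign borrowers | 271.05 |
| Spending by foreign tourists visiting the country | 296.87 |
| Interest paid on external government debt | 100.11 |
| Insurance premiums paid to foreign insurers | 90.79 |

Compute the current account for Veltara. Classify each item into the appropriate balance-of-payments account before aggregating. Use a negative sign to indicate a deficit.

1647.86

Goods: 580.45 + 1105.65 = 1686.10
Services: 60.24 + 296.87 - 90.79 - 127.51 = 138.81
Primary income: -80.76 + 27.79 + 130.26 - 100.11 = -22.82
Secondary income: -61.25 - 92.98 = -154.23
Current account = 1686.10 + 138.81 + (-22.82) + (-154.23) = 1647.86
(Excluded from the current account — financial account: sale of domestic government bonds to non-residents 215.37, new loans extended by domestic banks to foreign borrowers 271.05.)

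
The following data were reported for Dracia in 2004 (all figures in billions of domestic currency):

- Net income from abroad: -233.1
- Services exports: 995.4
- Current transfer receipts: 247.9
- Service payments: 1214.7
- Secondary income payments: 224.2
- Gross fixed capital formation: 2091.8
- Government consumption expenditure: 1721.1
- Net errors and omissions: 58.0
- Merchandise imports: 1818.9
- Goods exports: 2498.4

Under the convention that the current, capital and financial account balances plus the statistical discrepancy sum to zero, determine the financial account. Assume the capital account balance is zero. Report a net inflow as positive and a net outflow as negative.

-308.8

Goods balance = 2498.4 - 1818.9 = 679.5
Services balance = 995.4 - 1214.7 = -219.3
Trade balance (goods + services) = 679.5 + (-219.3) = 460.2
Net primary income = -233.1
Net secondary income = 247.9 - 224.2 = 23.7
Current account = 460.2 + (-233.1) + 23.7 = 250.8
Financial account = -(250.8 + 58.0) = -308.8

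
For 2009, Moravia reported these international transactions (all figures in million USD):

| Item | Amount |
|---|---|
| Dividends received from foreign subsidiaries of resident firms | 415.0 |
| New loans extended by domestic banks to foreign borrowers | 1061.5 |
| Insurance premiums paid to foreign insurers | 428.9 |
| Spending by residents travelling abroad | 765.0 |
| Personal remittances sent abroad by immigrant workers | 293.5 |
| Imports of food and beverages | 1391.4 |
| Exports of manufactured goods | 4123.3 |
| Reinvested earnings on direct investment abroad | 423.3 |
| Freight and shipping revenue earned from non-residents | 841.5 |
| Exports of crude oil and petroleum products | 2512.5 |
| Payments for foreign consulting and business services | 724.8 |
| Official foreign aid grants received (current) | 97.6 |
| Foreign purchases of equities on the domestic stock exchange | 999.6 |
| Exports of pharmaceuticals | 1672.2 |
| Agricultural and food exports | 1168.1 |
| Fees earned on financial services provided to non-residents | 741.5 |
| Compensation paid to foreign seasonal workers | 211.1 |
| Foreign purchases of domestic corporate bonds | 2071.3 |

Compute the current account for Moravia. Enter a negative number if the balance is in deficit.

Goods: 4123.3 + 2512.5 - 1391.4 + 1672.2 + 1168.1 = 8084.7
Services: 841.5 + 741.5 - 428.9 - 765.0 - 724.8 = -335.7
Primary income: 415.0 + 423.3 - 211.1 = 627.2
Secondary income: 97.6 - 293.5 = -195.9
Current account = 8084.7 + (-335.7) + 627.2 + (-195.9) = 8180.3
(Excluded from the current account — financial account: new loans extended by domestic banks to foreign borrowers 1061.5, foreign purchases of equities on the domestic stock exchange 999.6, foreign purchases of domestic corporate bonds 2071.3.)

8180.3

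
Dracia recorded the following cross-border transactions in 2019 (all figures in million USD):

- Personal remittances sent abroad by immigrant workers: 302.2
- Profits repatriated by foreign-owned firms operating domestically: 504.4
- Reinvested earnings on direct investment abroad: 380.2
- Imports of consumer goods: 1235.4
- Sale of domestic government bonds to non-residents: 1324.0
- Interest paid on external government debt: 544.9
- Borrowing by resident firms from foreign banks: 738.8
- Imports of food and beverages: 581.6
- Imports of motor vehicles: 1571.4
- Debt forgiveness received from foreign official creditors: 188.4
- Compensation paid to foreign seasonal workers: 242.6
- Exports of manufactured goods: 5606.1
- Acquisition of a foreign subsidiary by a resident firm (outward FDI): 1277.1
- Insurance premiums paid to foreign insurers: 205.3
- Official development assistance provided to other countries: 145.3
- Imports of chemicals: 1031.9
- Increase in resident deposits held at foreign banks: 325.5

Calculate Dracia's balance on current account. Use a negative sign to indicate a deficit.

Goods: -1031.9 - 1571.4 + 5606.1 - 1235.4 - 581.6 = 1185.8
Services: -205.3
Primary income: -504.4 + 380.2 - 544.9 - 242.6 = -911.7
Secondary income: -145.3 - 302.2 = -447.5
Current account = 1185.8 + (-205.3) + (-911.7) + (-447.5) = -378.7
(Excluded from the current account — financial account: sale of domestic government bonds to non-residents 1324.0, borrowing by resident firms from foreign banks 738.8, acquisition of a foreign subsidiary by a resident firm (outward FDI) 1277.1, increase in resident deposits held at foreign banks 325.5; capital account: debt forgiveness received from foreign official creditors 188.4.)

-378.7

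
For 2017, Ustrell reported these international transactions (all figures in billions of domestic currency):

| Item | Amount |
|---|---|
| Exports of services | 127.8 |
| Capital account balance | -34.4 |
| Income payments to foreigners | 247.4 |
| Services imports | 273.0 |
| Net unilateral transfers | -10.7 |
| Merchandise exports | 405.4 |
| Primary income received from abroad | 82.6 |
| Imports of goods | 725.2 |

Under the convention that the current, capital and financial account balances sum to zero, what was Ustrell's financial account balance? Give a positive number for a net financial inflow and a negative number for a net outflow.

Goods balance = 405.4 - 725.2 = -319.8
Services balance = 127.8 - 273.0 = -145.2
Trade balance (goods + services) = -319.8 + (-145.2) = -465.0
Net primary income = 82.6 - 247.4 = -164.8
Net secondary income = -10.7
Current account = -465.0 + (-164.8) + (-10.7) = -640.5
Financial account = -(-640.5 + (-34.4)) = 674.9

674.9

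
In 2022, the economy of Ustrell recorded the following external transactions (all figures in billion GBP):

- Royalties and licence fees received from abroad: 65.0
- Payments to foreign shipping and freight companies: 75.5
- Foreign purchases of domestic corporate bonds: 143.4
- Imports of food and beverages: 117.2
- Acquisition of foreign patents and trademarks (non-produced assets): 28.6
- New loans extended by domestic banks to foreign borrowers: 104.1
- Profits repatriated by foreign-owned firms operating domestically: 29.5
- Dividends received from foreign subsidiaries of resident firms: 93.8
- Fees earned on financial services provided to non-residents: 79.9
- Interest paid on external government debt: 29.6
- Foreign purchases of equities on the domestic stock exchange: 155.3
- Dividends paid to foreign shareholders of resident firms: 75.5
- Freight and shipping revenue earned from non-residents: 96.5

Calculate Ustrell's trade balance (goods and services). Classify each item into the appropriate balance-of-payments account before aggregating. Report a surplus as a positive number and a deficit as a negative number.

Goods: -117.2
Services: 96.5 + 65.0 - 75.5 + 79.9 = 165.9
Trade balance = -117.2 + 165.9 = 48.7
(Excluded from the trade balance — financial account: foreign purchases of domestic corporate bonds 143.4, new loans extended by domestic banks to foreign borrowers 104.1, foreign purchases of equities on the domestic stock exchange 155.3; capital account: acquisition of foreign patents and trademarks (non-produced assets) 28.6; primary income: profits repatriated by foreign-owned firms operating domestically 29.5, dividends received from foreign subsidiaries of resident firms 93.8, interest paid on external government debt 29.6, dividends paid to foreign shareholders of resident firms 75.5.)

48.7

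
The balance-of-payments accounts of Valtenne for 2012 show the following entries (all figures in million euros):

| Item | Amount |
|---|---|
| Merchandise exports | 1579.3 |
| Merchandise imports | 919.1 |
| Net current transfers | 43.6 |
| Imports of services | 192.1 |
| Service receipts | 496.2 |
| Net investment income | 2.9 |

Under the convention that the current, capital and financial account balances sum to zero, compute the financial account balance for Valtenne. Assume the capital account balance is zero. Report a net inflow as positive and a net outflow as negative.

Goods balance = 1579.3 - 919.1 = 660.2
Services balance = 496.2 - 192.1 = 304.1
Trade balance (goods + services) = 660.2 + 304.1 = 964.3
Net primary income = 2.9
Net secondary income = 43.6
Current account = 964.3 + 2.9 + 43.6 = 1010.8
Financial account = -(1010.8) = -1010.8

-1010.8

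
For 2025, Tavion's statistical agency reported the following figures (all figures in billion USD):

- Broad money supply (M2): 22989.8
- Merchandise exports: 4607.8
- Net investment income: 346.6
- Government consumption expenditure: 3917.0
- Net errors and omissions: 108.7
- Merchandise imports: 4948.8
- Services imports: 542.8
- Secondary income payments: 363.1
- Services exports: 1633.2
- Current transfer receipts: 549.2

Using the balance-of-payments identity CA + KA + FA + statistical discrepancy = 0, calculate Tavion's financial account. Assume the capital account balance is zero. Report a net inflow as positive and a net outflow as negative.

Goods balance = 4607.8 - 4948.8 = -341.0
Services balance = 1633.2 - 542.8 = 1090.4
Trade balance (goods + services) = -341.0 + 1090.4 = 749.4
Net primary income = 346.6
Net secondary income = 549.2 - 363.1 = 186.1
Current account = 749.4 + 346.6 + 186.1 = 1282.1
Financial account = -(1282.1 + 108.7) = -1390.8

-1390.8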